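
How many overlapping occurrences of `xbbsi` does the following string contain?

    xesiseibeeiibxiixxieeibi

0

Sliding a length-5 window over the 24 characters (20 positions):
  (no match at any position)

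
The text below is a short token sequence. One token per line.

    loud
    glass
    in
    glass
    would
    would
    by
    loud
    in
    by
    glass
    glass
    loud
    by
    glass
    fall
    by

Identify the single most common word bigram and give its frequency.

"by glass", 2 times

Bigram frequencies (highest first):
  by glass: 2
  loud glass: 1
  glass in: 1
  in glass: 1
  glass would: 1
  would would: 1
  … (9 more, each ≤ 1)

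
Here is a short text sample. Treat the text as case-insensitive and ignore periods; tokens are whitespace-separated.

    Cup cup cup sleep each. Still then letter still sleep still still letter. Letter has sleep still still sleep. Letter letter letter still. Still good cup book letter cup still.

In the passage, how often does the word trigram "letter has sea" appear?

Scanning the 28 overlapping trigram windows for "letter has sea":
  (none found)

0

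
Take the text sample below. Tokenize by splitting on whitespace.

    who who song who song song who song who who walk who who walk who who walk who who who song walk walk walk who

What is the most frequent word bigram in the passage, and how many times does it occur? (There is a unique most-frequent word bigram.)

"who who", 6 times

Bigram frequencies (highest first):
  who who: 6
  who song: 4
  walk who: 4
  song who: 3
  who walk: 3
  walk walk: 2
  … (2 more, each ≤ 1)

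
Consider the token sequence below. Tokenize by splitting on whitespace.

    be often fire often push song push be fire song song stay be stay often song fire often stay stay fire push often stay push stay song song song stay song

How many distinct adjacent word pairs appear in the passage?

24

31 tokens → 30 bigram windows in total.
Repeated bigrams (each contributes count−1 duplicates):
  song song: 3
  fire often: 2
  often stay: 2
  song stay: 2
  stay song: 2
6 duplicate windows → 30 − 6 = 24 distinct.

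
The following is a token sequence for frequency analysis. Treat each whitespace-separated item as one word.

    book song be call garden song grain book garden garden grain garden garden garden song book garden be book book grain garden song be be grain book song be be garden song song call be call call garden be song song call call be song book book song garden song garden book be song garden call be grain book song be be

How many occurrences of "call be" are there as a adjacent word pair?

Scanning the 61 overlapping bigram windows for "call be":
  position 34–35: call be
  position 43–44: call be
  position 56–57: call be

3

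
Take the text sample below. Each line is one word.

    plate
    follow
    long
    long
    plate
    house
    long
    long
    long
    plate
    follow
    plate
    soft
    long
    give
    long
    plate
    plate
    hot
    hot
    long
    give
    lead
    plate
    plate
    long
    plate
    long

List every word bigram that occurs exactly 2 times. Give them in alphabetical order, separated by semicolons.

Bigram counts meeting the condition (exactly 2 times):
  long give: 2
  plate follow: 2
  plate long: 2
  plate plate: 2

long give; plate follow; plate long; plate plate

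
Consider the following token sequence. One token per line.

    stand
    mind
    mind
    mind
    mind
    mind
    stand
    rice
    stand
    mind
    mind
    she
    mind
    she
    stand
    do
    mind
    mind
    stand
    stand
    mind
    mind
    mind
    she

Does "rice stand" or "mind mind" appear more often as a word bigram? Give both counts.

"mind mind" (8 vs 1)

"rice stand": 1 occurrence
"mind mind": 8 occurrences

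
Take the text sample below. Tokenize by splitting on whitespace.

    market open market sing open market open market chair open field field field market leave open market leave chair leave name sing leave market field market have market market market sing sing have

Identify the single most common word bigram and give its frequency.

Bigram frequencies (highest first):
  open market: 4
  market open: 2
  market sing: 2
  field field: 2
  field market: 2
  market leave: 2
  … (17 more, each ≤ 2)

"open market", 4 times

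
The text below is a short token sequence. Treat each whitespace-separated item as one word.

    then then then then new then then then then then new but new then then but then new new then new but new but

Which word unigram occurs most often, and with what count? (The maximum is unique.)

"then", 13 times

Unigram frequencies (highest first):
  then: 13
  new: 7
  but: 4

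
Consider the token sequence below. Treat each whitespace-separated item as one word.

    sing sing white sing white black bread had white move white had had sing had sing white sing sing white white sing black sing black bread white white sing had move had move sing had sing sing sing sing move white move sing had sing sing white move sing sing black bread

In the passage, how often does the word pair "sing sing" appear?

7

Scanning the 51 overlapping bigram windows for "sing sing":
  position 1–2: sing sing
  position 18–19: sing sing
  position 36–37: sing sing
  position 37–38: sing sing
  position 38–39: sing sing
  position 45–46: sing sing
  position 49–50: sing sing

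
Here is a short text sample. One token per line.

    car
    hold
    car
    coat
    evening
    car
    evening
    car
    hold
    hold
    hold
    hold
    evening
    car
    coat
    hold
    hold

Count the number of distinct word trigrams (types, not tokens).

17 tokens → 15 trigram windows in total.
Repeated trigrams (each contributes count−1 duplicates):
  hold hold hold: 2
1 duplicate windows → 15 − 1 = 14 distinct.

14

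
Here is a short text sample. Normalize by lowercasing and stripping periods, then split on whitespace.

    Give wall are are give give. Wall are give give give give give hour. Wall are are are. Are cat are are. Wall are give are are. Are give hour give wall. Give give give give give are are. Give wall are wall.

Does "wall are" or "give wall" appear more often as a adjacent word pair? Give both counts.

"wall are": 5 occurrences
"give wall": 4 occurrences

"wall are" (5 vs 4)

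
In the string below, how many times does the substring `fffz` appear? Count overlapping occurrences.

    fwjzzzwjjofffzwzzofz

Sliding a length-4 window over the 20 characters (17 positions):
  position 11–14: fffz

1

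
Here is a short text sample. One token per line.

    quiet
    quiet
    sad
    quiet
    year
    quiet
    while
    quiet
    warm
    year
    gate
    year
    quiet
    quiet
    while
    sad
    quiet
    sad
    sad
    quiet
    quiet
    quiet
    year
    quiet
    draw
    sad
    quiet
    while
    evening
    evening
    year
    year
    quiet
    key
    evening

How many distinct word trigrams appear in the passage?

32

35 tokens → 33 trigram windows in total.
Repeated trigrams (each contributes count−1 duplicates):
  quiet year quiet: 2
1 duplicate windows → 33 − 1 = 32 distinct.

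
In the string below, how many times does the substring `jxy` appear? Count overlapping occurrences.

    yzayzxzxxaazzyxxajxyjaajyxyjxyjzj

Sliding a length-3 window over the 33 characters (31 positions):
  position 18–20: jxy
  position 28–30: jxy

2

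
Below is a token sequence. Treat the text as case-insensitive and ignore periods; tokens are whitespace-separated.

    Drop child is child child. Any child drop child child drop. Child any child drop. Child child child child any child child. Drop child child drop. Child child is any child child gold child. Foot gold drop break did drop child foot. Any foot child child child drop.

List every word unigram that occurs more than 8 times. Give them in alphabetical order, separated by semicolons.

child; drop

Unigram counts meeting the condition (more than 8 times):
  child: 25
  drop: 9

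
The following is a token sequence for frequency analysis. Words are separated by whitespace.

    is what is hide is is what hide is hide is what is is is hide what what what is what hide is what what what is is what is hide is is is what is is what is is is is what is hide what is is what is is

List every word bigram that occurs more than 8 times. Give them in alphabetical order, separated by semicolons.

is is; is what; what is

Bigram counts meeting the condition (more than 8 times):
  is is: 12
  is what: 10
  what is: 10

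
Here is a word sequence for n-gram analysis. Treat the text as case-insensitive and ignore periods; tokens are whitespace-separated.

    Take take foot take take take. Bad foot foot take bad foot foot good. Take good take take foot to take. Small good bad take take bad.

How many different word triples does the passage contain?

27 tokens → 25 trigram windows in total.
Repeated trigrams (each contributes count−1 duplicates):
  bad foot foot: 2
  take bad foot: 2
  take take bad: 2
  take take foot: 2
4 duplicate windows → 25 − 4 = 21 distinct.

21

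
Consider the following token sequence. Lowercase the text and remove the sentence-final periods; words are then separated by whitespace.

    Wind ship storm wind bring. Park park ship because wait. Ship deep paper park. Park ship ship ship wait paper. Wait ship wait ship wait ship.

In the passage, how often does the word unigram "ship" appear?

9

Scanning the 26 tokens for "ship":
  position 2: ship
  position 8: ship
  position 11: ship
  position 16: ship
  position 17: ship
  position 18: ship
  position 22: ship
  position 24: ship
  position 26: ship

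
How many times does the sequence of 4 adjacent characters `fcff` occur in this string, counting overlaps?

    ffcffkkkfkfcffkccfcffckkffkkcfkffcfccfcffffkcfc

4

Sliding a length-4 window over the 47 characters (44 positions):
  position 2–5: fcff
  position 11–14: fcff
  position 18–21: fcff
  position 38–41: fcff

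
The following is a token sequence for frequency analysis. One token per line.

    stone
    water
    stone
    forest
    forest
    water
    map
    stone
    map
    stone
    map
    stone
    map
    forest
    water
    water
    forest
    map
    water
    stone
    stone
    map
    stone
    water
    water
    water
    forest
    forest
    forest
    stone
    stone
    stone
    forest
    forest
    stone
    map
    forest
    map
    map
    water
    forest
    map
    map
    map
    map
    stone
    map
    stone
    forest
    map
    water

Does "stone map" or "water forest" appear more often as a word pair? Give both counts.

"stone map": 6 occurrences
"water forest": 3 occurrences

"stone map" (6 vs 3)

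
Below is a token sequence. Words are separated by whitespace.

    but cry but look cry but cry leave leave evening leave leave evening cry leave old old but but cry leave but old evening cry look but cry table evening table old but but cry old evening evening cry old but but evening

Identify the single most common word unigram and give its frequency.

"but", 11 times

Unigram frequencies (highest first):
  but: 11
  cry: 9
  evening: 7
  leave: 6
  old: 6
  look: 2
  … (1 more, each ≤ 2)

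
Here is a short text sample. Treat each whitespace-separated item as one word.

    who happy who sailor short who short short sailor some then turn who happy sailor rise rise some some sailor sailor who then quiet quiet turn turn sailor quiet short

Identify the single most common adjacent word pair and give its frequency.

Bigram frequencies (highest first):
  who happy: 2
  happy who: 1
  who sailor: 1
  sailor short: 1
  short who: 1
  who short: 1
  … (22 more, each ≤ 1)

"who happy", 2 times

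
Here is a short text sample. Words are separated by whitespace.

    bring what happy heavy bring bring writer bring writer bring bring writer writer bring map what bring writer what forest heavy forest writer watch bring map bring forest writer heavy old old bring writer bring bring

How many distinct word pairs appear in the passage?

36 tokens → 35 bigram windows in total.
Repeated bigrams (each contributes count−1 duplicates):
  bring writer: 5
  writer bring: 4
  bring bring: 3
  bring map: 2
  forest writer: 2
11 duplicate windows → 35 − 11 = 24 distinct.

24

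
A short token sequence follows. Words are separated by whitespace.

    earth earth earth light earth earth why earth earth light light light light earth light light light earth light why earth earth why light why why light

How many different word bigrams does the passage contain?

27 tokens → 26 bigram windows in total.
Repeated bigrams (each contributes count−1 duplicates):
  earth earth: 5
  light light: 5
  earth light: 4
  light earth: 3
  earth why: 2
  light why: 2
  why earth: 2
  why light: 2
17 duplicate windows → 26 − 17 = 9 distinct.

9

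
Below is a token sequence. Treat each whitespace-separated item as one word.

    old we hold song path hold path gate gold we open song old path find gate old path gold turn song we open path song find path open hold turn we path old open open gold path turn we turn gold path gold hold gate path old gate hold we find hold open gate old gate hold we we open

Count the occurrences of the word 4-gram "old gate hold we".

Scanning the 57 overlapping 4-gram windows for "old gate hold we":
  position 47–50: old gate hold we
  position 55–58: old gate hold we

2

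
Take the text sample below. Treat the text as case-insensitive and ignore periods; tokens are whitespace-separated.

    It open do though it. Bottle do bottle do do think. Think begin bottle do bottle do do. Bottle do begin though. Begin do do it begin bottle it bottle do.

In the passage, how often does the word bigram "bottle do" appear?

Scanning the 30 overlapping bigram windows for "bottle do":
  position 6–7: bottle do
  position 8–9: bottle do
  position 14–15: bottle do
  position 16–17: bottle do
  position 19–20: bottle do
  position 30–31: bottle do

6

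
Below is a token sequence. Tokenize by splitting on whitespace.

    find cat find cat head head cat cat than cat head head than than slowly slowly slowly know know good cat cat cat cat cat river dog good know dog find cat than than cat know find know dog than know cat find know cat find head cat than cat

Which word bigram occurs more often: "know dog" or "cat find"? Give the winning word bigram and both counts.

"know dog": 2 occurrences
"cat find": 3 occurrences

"cat find" (3 vs 2)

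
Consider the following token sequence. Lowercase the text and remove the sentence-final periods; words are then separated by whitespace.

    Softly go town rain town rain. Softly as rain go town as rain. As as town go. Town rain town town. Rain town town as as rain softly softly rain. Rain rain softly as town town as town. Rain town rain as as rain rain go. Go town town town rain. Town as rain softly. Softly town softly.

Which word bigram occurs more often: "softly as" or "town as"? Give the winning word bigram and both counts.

"town as" (4 vs 2)

"softly as": 2 occurrences
"town as": 4 occurrences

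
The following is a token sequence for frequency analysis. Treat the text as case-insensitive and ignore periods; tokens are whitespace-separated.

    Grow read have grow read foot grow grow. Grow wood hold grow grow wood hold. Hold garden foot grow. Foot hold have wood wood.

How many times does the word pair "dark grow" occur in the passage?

Scanning the 23 overlapping bigram windows for "dark grow":
  (none found)

0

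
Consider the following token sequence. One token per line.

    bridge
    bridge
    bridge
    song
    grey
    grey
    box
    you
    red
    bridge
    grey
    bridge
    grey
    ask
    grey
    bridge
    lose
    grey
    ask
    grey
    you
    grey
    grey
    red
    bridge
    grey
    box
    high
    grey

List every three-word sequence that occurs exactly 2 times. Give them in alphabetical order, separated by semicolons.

grey ask grey; red bridge grey

Trigram counts meeting the condition (exactly 2 times):
  grey ask grey: 2
  red bridge grey: 2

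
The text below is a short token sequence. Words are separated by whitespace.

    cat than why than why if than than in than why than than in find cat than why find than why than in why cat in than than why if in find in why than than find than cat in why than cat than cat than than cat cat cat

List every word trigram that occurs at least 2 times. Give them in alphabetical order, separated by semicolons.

Trigram counts meeting the condition (at least 2 times):
  cat than why: 2
  in why than: 2
  than cat than: 2
  than than in: 2
  than why if: 2
  than why than: 3
  why than than: 2

cat than why; in why than; than cat than; than than in; than why if; than why than; why than than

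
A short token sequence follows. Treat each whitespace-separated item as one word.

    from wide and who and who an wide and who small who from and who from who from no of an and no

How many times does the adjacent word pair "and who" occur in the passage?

4

Scanning the 22 overlapping bigram windows for "and who":
  position 3–4: and who
  position 5–6: and who
  position 9–10: and who
  position 14–15: and who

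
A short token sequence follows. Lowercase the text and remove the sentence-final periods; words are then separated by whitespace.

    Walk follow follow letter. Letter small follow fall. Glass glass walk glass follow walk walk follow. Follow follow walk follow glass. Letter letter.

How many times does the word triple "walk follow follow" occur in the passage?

2

Scanning the 21 overlapping trigram windows for "walk follow follow":
  position 1–3: walk follow follow
  position 15–17: walk follow follow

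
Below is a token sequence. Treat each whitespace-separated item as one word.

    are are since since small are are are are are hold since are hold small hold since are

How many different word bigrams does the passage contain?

10

18 tokens → 17 bigram windows in total.
Repeated bigrams (each contributes count−1 duplicates):
  are are: 5
  are hold: 2
  hold since: 2
  since are: 2
7 duplicate windows → 17 − 7 = 10 distinct.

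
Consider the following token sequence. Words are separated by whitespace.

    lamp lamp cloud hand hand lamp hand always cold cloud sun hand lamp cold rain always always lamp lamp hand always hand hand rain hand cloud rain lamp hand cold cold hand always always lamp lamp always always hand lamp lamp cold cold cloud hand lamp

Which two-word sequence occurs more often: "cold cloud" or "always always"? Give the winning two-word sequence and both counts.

"always always" (3 vs 2)

"cold cloud": 2 occurrences
"always always": 3 occurrences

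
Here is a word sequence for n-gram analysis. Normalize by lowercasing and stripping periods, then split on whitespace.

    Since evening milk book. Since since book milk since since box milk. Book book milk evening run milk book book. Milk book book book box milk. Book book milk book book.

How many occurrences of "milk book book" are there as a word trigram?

Scanning the 29 overlapping trigram windows for "milk book book":
  position 12–14: milk book book
  position 18–20: milk book book
  position 21–23: milk book book
  position 26–28: milk book book
  position 29–31: milk book book

5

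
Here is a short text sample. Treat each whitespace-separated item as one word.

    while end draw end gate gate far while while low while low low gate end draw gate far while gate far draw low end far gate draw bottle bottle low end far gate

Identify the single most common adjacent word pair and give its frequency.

"gate far", 3 times

Bigram frequencies (highest first):
  gate far: 3
  end draw: 2
  far while: 2
  while low: 2
  low end: 2
  end far: 2
  … (18 more, each ≤ 2)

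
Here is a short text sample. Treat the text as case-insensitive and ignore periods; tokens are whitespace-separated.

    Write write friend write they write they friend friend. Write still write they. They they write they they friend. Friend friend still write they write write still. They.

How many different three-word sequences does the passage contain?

21

28 tokens → 26 trigram windows in total.
Repeated trigrams (each contributes count−1 duplicates):
  still write they: 2
  they friend friend: 2
  they write they: 2
  write they they: 2
  write they write: 2
5 duplicate windows → 26 − 5 = 21 distinct.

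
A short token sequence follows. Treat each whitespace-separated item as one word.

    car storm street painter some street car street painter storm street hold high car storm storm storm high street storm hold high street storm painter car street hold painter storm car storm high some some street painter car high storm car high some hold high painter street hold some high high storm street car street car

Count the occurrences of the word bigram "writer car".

Scanning the 55 overlapping bigram windows for "writer car":
  (none found)

0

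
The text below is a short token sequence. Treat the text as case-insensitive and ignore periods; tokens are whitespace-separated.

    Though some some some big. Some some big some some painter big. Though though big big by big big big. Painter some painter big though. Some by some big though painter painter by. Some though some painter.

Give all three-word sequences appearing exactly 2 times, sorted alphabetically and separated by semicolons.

Trigram counts meeting the condition (exactly 2 times):
  big some some: 2
  painter big though: 2
  some big some: 2
  some painter big: 2
  some some big: 2

big some some; painter big though; some big some; some painter big; some some big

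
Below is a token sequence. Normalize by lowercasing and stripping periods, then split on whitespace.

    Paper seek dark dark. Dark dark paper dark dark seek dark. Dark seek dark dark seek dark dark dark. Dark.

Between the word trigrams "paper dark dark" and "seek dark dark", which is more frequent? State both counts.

"seek dark dark" (4 vs 1)

"paper dark dark": 1 occurrence
"seek dark dark": 4 occurrences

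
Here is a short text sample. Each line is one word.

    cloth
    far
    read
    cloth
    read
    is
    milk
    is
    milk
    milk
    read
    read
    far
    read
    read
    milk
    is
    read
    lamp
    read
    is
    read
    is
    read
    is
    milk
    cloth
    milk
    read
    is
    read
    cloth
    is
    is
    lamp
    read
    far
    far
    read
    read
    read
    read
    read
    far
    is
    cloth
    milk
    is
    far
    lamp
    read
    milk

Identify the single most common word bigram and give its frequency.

"read read", 6 times

Bigram frequencies (highest first):
  read read: 6
  read is: 5
  is read: 4
  far read: 3
  is milk: 3
  milk is: 3
  … (19 more, each ≤ 3)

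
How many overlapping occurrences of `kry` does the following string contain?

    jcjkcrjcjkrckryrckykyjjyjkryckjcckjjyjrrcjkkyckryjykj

3

Sliding a length-3 window over the 53 characters (51 positions):
  position 13–15: kry
  position 26–28: kry
  position 47–49: kry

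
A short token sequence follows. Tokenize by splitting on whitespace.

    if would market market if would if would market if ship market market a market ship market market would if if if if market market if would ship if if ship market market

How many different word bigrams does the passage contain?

15

33 tokens → 32 bigram windows in total.
Repeated bigrams (each contributes count−1 duplicates):
  market market: 5
  if if: 4
  if would: 4
  market if: 3
  ship market: 3
  if ship: 2
  would if: 2
  would market: 2
17 duplicate windows → 32 − 17 = 15 distinct.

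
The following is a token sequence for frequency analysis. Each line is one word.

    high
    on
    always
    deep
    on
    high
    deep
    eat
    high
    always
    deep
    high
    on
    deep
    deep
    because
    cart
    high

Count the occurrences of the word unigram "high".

Scanning the 18 tokens for "high":
  position 1: high
  position 6: high
  position 9: high
  position 12: high
  position 18: high

5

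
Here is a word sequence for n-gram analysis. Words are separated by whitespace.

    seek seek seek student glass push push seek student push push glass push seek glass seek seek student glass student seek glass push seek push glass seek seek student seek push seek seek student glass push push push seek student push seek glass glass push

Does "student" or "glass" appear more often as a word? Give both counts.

"student": 7 occurrences
"glass": 9 occurrences

"glass" (9 vs 7)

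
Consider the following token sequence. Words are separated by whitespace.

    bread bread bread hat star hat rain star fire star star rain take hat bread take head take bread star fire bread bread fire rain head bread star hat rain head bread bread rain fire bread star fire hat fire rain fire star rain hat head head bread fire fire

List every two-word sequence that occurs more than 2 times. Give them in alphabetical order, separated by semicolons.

Bigram counts meeting the condition (more than 2 times):
  bread bread: 4
  bread star: 3
  head bread: 3
  star fire: 3

bread bread; bread star; head bread; star fire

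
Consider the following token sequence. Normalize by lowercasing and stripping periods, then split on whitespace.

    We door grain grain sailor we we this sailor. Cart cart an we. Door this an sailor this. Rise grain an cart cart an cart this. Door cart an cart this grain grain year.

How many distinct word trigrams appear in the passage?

34 tokens → 32 trigram windows in total.
Repeated trigrams (each contributes count−1 duplicates):
  an cart this: 2
  cart an cart: 2
  cart cart an: 2
3 duplicate windows → 32 − 3 = 29 distinct.

29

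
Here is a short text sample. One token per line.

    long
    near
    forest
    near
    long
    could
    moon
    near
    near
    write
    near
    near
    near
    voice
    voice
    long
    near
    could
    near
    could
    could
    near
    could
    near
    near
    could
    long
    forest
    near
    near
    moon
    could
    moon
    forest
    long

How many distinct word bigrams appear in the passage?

35 tokens → 34 bigram windows in total.
Repeated bigrams (each contributes count−1 duplicates):
  near near: 5
  near could: 4
  could near: 3
  could moon: 2
  forest near: 2
  long near: 2
12 duplicate windows → 34 − 12 = 22 distinct.

22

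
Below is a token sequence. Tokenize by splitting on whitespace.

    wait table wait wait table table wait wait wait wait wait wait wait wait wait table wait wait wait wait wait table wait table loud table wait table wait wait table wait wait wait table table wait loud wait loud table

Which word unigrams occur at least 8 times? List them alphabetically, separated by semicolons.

table; wait

Unigram counts meeting the condition (at least 8 times):
  table: 12
  wait: 26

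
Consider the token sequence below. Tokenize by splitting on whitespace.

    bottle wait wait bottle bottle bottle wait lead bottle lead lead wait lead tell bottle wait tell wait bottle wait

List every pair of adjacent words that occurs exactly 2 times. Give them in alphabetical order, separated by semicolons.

Bigram counts meeting the condition (exactly 2 times):
  bottle bottle: 2
  wait bottle: 2
  wait lead: 2

bottle bottle; wait bottle; wait lead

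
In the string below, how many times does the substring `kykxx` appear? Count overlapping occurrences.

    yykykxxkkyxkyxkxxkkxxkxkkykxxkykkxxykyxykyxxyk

2

Sliding a length-5 window over the 46 characters (42 positions):
  position 3–7: kykxx
  position 25–29: kykxx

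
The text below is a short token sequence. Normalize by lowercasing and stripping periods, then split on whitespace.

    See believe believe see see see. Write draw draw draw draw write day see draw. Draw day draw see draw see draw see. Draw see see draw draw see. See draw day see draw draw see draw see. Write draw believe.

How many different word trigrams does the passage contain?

41 tokens → 39 trigram windows in total.
Repeated trigrams (each contributes count−1 duplicates):
  draw see draw: 4
  see draw see: 4
  see draw draw: 3
  day see draw: 2
  draw draw draw: 2
  draw draw see: 2
  draw see see: 2
  see see draw: 2
  … (1 more repeated)
14 duplicate windows → 39 − 14 = 25 distinct.

25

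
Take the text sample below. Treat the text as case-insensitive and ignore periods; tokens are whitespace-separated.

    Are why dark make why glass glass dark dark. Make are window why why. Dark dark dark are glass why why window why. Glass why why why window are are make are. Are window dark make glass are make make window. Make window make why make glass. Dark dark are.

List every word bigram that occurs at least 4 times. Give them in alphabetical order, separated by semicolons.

Bigram counts meeting the condition (at least 4 times):
  dark dark: 4
  why why: 4

dark dark; why why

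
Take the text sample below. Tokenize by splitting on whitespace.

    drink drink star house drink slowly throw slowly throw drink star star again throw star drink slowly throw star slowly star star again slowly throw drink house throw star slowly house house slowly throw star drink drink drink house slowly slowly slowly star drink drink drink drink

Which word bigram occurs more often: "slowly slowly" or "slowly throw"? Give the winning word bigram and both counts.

"slowly slowly": 2 occurrences
"slowly throw": 5 occurrences

"slowly throw" (5 vs 2)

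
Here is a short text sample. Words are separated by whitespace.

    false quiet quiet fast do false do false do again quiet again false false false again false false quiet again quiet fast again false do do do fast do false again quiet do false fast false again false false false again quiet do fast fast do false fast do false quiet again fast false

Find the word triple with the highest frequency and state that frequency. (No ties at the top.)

Trigram frequencies (highest first):
  fast do false: 4
  again false false: 3
  do false do: 2
  false false false: 2
  false false again: 2
  false again false: 2
  … (33 more, each ≤ 2)

"fast do false", 4 times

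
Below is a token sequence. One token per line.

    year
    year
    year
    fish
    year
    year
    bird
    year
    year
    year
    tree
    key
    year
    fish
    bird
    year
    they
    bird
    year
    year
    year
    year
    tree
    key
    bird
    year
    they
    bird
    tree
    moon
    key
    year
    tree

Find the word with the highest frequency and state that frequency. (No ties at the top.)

"year", 16 times

Unigram frequencies (highest first):
  year: 16
  bird: 5
  tree: 4
  key: 3
  fish: 2
  they: 2
  … (1 more, each ≤ 1)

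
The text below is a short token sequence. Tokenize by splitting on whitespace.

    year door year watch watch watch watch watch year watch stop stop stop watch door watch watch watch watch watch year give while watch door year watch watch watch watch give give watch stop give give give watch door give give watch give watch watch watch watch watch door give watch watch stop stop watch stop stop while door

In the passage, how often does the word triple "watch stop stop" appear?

3

Scanning the 57 overlapping trigram windows for "watch stop stop":
  position 10–12: watch stop stop
  position 52–54: watch stop stop
  position 55–57: watch stop stop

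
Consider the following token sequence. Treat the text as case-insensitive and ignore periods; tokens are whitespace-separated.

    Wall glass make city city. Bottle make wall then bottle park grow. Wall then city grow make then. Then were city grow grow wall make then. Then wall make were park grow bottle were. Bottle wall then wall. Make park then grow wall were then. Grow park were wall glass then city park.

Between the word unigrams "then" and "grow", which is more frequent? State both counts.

"then": 10 occurrences
"grow": 7 occurrences

"then" (10 vs 7)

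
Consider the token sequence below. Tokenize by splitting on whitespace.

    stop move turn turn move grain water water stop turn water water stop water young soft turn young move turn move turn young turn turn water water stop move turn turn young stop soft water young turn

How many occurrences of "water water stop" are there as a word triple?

Scanning the 35 overlapping trigram windows for "water water stop":
  position 7–9: water water stop
  position 11–13: water water stop
  position 26–28: water water stop

3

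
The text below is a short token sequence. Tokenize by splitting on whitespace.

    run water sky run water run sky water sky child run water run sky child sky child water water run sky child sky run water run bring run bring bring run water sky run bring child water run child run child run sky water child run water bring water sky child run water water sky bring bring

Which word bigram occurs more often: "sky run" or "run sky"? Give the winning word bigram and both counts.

"run sky" (4 vs 3)

"sky run": 3 occurrences
"run sky": 4 occurrences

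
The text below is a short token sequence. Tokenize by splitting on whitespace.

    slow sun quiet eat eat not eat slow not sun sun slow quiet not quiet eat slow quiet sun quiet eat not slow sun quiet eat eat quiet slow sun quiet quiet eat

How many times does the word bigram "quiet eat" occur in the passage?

5

Scanning the 32 overlapping bigram windows for "quiet eat":
  position 3–4: quiet eat
  position 15–16: quiet eat
  position 20–21: quiet eat
  position 25–26: quiet eat
  position 32–33: quiet eat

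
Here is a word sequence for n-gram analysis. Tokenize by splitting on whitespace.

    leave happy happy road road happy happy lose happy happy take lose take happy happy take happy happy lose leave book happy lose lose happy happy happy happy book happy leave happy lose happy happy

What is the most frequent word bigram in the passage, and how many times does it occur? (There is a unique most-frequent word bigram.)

Bigram frequencies (highest first):
  happy happy: 9
  happy lose: 4
  lose happy: 3
  leave happy: 2
  happy take: 2
  take happy: 2
  … (11 more, each ≤ 2)

"happy happy", 9 times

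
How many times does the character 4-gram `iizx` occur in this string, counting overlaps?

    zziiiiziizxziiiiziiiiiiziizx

Sliding a length-4 window over the 28 characters (25 positions):
  position 8–11: iizx
  position 25–28: iizx

2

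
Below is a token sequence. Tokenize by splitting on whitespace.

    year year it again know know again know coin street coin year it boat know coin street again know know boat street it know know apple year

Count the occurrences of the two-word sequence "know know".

3

Scanning the 26 overlapping bigram windows for "know know":
  position 5–6: know know
  position 19–20: know know
  position 24–25: know know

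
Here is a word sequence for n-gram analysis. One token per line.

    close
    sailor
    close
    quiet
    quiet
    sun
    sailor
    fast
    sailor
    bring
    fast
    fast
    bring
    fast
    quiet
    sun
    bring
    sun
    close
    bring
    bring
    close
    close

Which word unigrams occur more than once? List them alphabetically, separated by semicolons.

bring; close; fast; quiet; sailor; sun

Unigram counts meeting the condition (more than once):
  bring: 5
  close: 5
  fast: 4
  quiet: 3
  sailor: 3
  sun: 3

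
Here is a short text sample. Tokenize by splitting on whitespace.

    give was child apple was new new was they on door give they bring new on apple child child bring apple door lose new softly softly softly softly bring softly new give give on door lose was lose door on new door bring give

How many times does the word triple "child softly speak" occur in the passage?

Scanning the 42 overlapping trigram windows for "child softly speak":
  (none found)

0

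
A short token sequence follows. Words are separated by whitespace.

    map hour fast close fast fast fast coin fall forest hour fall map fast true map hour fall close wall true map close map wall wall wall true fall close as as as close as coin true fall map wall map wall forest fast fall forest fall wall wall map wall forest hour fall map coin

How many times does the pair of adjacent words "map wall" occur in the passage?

4

Scanning the 55 overlapping bigram windows for "map wall":
  position 24–25: map wall
  position 39–40: map wall
  position 41–42: map wall
  position 50–51: map wall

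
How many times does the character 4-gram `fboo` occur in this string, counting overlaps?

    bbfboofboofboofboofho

4

Sliding a length-4 window over the 21 characters (18 positions):
  position 3–6: fboo
  position 7–10: fboo
  position 11–14: fboo
  position 15–18: fboo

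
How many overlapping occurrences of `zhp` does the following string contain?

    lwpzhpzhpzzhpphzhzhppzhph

Sliding a length-3 window over the 25 characters (23 positions):
  position 4–6: zhp
  position 7–9: zhp
  position 11–13: zhp
  position 18–20: zhp
  position 22–24: zhp

5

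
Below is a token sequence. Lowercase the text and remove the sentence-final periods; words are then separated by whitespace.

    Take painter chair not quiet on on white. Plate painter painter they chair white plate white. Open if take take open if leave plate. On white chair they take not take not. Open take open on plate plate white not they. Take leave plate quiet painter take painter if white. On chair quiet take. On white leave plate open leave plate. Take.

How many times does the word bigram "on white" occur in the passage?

Scanning the 61 overlapping bigram windows for "on white":
  position 7–8: on white
  position 25–26: on white
  position 55–56: on white

3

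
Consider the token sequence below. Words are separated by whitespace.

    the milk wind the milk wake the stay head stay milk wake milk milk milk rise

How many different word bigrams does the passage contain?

12

16 tokens → 15 bigram windows in total.
Repeated bigrams (each contributes count−1 duplicates):
  milk milk: 2
  milk wake: 2
  the milk: 2
3 duplicate windows → 15 − 3 = 12 distinct.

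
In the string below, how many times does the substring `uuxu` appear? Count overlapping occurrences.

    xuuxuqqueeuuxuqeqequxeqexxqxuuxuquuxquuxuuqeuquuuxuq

Sliding a length-4 window over the 52 characters (49 positions):
  position 2–5: uuxu
  position 11–14: uuxu
  position 29–32: uuxu
  position 38–41: uuxu
  position 48–51: uuxu

5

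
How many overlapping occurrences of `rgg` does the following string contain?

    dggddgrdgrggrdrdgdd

1

Sliding a length-3 window over the 19 characters (17 positions):
  position 10–12: rgg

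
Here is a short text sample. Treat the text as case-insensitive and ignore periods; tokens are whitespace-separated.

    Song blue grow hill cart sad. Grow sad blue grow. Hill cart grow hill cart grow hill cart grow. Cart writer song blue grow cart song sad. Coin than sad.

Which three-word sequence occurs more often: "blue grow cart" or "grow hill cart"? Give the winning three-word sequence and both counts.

"blue grow cart": 1 occurrence
"grow hill cart": 4 occurrences

"grow hill cart" (4 vs 1)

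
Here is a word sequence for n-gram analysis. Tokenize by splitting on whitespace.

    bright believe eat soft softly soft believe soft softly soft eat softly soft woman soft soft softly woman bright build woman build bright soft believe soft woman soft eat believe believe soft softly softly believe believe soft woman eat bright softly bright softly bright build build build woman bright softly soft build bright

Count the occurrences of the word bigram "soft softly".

4

Scanning the 52 overlapping bigram windows for "soft softly":
  position 4–5: soft softly
  position 8–9: soft softly
  position 16–17: soft softly
  position 32–33: soft softly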